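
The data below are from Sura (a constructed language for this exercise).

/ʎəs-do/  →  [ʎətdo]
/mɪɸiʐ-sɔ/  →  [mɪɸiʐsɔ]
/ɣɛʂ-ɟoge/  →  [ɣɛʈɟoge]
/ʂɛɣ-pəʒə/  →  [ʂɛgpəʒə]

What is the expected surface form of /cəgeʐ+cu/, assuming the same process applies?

[cəgeɖcu]

The data show regressive manner assimilation: /s/ → [t] before /d/; /ʂ/ → [ʈ] before /ɟ/; /ɣ/ → [g] before /p/. In each pair only manner changes, matching the following consonant, while place and voice stay constant.
Nothing changes in [mɪɸiʐsɔ]: there the adjacent consonants already agree in manner (/ʐ/ and /s/ are both fricatives), so this form is consistent with the same rule.
/ʐ/ is a voiced retroflex fricative. The following trigger /c/ is a stop, so /ʐ/ must become a stop as well.
A voiced retroflex stop is [ɖ], so the surface segment is [ɖ].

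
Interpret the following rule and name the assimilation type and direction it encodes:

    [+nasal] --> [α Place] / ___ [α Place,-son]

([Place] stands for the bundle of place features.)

regressive place assimilation

The rule copies the place features (abbreviated [Place]) from the environment onto the target, so the assimilating feature is place.
The conditioning segment sits to the right of the focus bar, meaning the trigger follows the segment that changes — regressive assimilation.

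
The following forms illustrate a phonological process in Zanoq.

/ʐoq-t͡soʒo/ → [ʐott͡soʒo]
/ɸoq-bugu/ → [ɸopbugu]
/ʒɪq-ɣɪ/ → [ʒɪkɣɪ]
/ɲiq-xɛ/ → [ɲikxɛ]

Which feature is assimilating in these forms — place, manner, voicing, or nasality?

place

The segment that alternates is /q/, which surfaces as [t] when adjacent to /t͡s/.
/q/ is uvular while /t͡s/ is alveolar; the output [t] is alveolar, matching the trigger — so the feature that spreads is place.
The other alternating forms pattern the same way: /q/ → [p] before /b/ (uvular → bilabial, matching bilabial); /q/ → [k] before /ɣ/ (uvular → velar, matching velar); /q/ → [k] before /x/ (uvular → velar, matching velar) — only place changes, and always toward the following segment.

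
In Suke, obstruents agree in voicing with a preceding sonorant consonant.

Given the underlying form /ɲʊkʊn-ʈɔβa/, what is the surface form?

[ɲʊkʊnɖɔβa]

The rule targets /ʈ/ (voiceless retroflex stop), which sits after the trigger /n/ (voiced).
A voiced retroflex stop is [ɖ], so the surface segment is [ɖ].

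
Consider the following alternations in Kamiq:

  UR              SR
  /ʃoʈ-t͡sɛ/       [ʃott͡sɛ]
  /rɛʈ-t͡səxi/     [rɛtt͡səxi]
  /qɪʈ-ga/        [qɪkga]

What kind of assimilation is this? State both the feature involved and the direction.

Underlying /ʈ/ is realised as [t] next to /t͡s/; /t͡s/ itself does not change.
/ʈ/ is retroflex while /t͡s/ is alveolar; the output [t] is alveolar, matching the trigger — so the feature that spreads is place.
Manner and voice are unchanged, so the assimilation is partial, not total.
The other alternating form patterns the same way: /ʈ/ → [k] before /g/ (retroflex → velar, matching velar) — only place changes, and always toward the following segment.
The trigger is the following segment, so the direction is regressive (anticipatory).

regressive place assimilation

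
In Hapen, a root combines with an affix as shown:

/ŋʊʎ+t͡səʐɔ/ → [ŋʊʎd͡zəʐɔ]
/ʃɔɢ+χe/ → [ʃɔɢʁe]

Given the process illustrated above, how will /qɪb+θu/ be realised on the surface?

The data show progressive voicing assimilation: /t͡s/ → [d͡z] after /ʎ/; /χ/ → [ʁ] after /ɢ/. In each pair only voicing changes, matching the preceding consonant, while place and manner stay constant.
/θ/ is a voiceless dental fricative. The preceding trigger /b/ is voiced, so /θ/ must become voiced as well.
The voiced dental fricative is [ð], so /θ/ → [ð].

[qɪbðu]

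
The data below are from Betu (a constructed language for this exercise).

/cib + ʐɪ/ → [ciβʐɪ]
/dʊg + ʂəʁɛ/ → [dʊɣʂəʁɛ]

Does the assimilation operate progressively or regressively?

Comparing underlying and surface forms, /b/ → [β] is the alternation; the neighbouring /ʐ/ is constant.
The change stop → fricative matches the manner of the following /ʐ/, identifying this as manner assimilation.
Checking the remaining alternation: /g/ → [ɣ] before /ʂ/ (stop → fricative, matching a fricative) — only manner changes, and always toward the following segment.
Since the segment that changes precedes the conditioning segment, the assimilation is regressive.

regressive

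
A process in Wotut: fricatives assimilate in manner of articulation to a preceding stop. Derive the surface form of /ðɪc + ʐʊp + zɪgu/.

[ðɪcɖʊpdɪgu]

/ʐ/ is a voiced retroflex fricative. The preceding trigger /c/ is a stop, so /ʐ/ must become a stop as well.
The voiced retroflex stop is [ɖ], so /ʐ/ → [ɖ].
The same rule applies at the second boundary: /z/ → [d] next to /p/.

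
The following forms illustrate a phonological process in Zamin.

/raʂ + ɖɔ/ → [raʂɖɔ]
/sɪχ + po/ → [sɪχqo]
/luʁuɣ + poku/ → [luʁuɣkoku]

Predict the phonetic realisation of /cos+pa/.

The data show progressive place assimilation: /p/ → [q] after /χ/; /p/ → [k] after /ɣ/. In each pair only place changes, matching the preceding consonant, while manner and voice stay constant.
No alternation appears in [raʂɖɔ]: there the adjacent consonants already agree in place (/ɖ/ and /ʂ/ are both retroflex), so this form is consistent with the same rule.
/p/ is a voiceless bilabial stop. The preceding trigger /s/ is alveolar, so /p/ must become alveolar as well.
The voiceless alveolar stop is [t], so /p/ → [t].

[costa]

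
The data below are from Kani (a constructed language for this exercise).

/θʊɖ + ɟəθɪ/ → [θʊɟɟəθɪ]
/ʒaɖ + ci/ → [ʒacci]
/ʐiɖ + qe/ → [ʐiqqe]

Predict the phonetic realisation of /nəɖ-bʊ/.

The data show regressive total assimilation (/ɖ/ → [ɟ] before /ɟ/; /ɖ/ → [c] before /c/; /ɖ/ → [q] before /q/): in every case the target segment becomes identical to its following neighbour, copying more than a single feature.
/ɖ/ is the segment targeted by the rule; it sits immediately before /b/, so it assimilates completely and surfaces as [b].

[nəbbʊ]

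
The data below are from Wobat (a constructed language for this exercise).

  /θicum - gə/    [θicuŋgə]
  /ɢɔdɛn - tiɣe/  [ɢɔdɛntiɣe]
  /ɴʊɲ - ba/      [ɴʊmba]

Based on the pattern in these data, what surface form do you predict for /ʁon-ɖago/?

The data show regressive place assimilation: /m/ → [ŋ] before /g/; /ɲ/ → [m] before /b/. In each pair only place changes, matching the following consonant, while manner and voice stay constant.
Nothing changes in [ɢɔdɛntiɣe]: there the adjacent consonants already agree in place (/n/ and /t/ are both alveolar), so this form is consistent with the same rule.
The rule targets /n/ (voiced alveolar nasal), which sits before the trigger /ɖ/ (retroflex).
A voiced retroflex nasal is [ɳ], so the surface segment is [ɳ].

[ʁoɳɖago]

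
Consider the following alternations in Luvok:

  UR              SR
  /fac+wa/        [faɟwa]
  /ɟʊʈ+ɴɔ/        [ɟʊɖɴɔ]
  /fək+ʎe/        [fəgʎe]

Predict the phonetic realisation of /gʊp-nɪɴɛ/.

The data show regressive voicing assimilation: /c/ → [ɟ] before /w/; /ʈ/ → [ɖ] before /ɴ/; /k/ → [g] before /ʎ/. In each pair only voicing changes, matching the following consonant, while place and manner stay constant.
The rule targets /p/ (voiceless bilabial stop), which sits before the trigger /n/ (voiced).
A voiced bilabial stop is [b], so the surface segment is [b].

[gʊbnɪɴɛ]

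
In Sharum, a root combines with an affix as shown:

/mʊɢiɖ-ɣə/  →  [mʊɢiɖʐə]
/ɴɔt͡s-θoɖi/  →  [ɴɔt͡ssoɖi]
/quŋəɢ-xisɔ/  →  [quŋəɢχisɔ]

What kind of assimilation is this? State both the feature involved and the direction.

Underlying /ɣ/ is realised as [ʐ] next to /ɖ/; /ɖ/ itself does not change.
The change velar → retroflex matches the place of the preceding /ɖ/, identifying this as place assimilation.
Manner and voice are unchanged, so the assimilation is partial, not total.
Checking the remaining alternations: /θ/ → [s] after /t͡s/ (dental → alveolar, matching alveolar); /x/ → [χ] after /ɢ/ (velar → uvular, matching uvular) — only place changes, and always toward the preceding segment.
Since the segment that changes follows the conditioning segment, the assimilation is progressive.

progressive place assimilation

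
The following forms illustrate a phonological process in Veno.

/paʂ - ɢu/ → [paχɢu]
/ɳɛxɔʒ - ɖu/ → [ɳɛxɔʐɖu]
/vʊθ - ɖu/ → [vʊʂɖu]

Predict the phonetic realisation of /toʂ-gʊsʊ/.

The data show regressive place assimilation: /ʂ/ → [χ] before /ɢ/; /ʒ/ → [ʐ] before /ɖ/; /θ/ → [ʂ] before /ɖ/. In each pair only place changes, matching the following consonant, while manner and voice stay constant.
The rule targets /ʂ/ (voiceless retroflex fricative), which sits before the trigger /g/ (velar).
Changing only its place to velar gives [x] — the voiceless velar fricative.

[toxgʊsʊ]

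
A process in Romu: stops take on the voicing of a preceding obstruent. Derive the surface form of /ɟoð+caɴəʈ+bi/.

/c/ is a voiceless palatal stop. The preceding trigger /ð/ is voiced, so /c/ must become voiced as well.
A voiced palatal stop is [ɟ], so the surface segment is [ɟ].
The same rule applies at the second boundary: /b/ → [p] next to /ʈ/.

[ɟoðɟaɴəʈpi]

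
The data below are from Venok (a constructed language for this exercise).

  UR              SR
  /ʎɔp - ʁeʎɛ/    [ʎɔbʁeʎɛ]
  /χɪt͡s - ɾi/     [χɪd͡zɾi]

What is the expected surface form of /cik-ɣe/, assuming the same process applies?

[cigɣe]

The data show regressive voicing assimilation: /p/ → [b] before /ʁ/; /t͡s/ → [d͡z] before /ɾ/. In each pair only voicing changes, matching the following consonant, while place and manner stay constant.
/k/ is a voiceless velar stop. The following trigger /ɣ/ is voiced, so /k/ must become voiced as well.
A voiced velar stop is [g], so the surface segment is [g].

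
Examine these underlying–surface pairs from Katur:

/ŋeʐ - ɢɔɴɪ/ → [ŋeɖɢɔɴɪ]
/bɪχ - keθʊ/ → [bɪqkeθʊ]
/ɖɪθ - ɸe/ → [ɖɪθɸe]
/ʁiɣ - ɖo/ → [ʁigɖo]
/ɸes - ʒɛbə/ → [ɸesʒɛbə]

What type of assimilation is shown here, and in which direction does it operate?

regressive manner assimilation

Comparing underlying and surface forms, /ʐ/ → [ɖ] is the alternation; the neighbouring /ɢ/ is constant.
The change fricative → stop matches the manner of the following /ɢ/, identifying this as manner assimilation.
Place and voice are unchanged, so the assimilation is partial, not total.
The other alternating forms pattern the same way: /χ/ → [q] before /k/ (fricative → stop, matching a stop); /ɣ/ → [g] before /ɖ/ (fricative → stop, matching a stop) — only manner changes, and always toward the following segment.
No alternation appears in [ɖɪθɸe], [ɸesʒɛbə]: there the adjacent consonants already agree in manner (/θ/ and /ɸ/ are both fricatives; /s/ and /ʒ/ are both fricatives), so these forms are consistent with the same rule.
Since the segment that changes precedes the conditioning segment, the assimilation is regressive.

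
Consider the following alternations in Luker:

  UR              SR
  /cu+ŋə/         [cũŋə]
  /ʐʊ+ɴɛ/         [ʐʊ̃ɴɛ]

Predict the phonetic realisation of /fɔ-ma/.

The data show regressive nasality assimilation (vowel nasalisation): /u/ → [ũ] before /ŋ/; /ʊ/ → [ʊ̃] before /ɴ/ — a vowel is nasalised by an immediately following nasal consonant.
/ɔ/ sits next to the nasal /m/ and is therefore nasalised to [ɔ̃].

[fɔ̃ma]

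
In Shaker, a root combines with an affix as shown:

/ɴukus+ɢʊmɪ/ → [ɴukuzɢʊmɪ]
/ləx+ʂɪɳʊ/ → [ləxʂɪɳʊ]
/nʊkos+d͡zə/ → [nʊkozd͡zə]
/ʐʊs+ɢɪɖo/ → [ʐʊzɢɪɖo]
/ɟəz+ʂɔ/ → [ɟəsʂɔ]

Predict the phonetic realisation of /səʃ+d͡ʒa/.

[səʒd͡ʒa]

The data show regressive voicing assimilation: /s/ → [z] before /ɢ/; /s/ → [z] before /d͡z/; /z/ → [s] before /ʂ/. In each pair only voicing changes, matching the following consonant, while place and manner stay constant.
Nothing changes in [ləxʂɪɳʊ]: there the adjacent consonants already agree in voicing (/x/ and /ʂ/ are both voiceless), so this form is consistent with the same rule.
The rule targets /ʃ/ (voiceless postalveolar fricative), which sits before the trigger /d͡ʒ/ (voiced).
A voiced postalveolar fricative is [ʒ], so the surface segment is [ʒ].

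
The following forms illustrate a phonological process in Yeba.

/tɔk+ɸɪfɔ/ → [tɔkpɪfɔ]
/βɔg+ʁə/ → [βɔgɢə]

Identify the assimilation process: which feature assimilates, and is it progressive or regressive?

progressive manner assimilation

The segment that alternates is /ɸ/, which surfaces as [p] when adjacent to /k/.
/ɸ/ is a fricative while /k/ is a stop; the output [p] is a stop, matching the trigger — so the feature that spreads is manner.
Place and voice are unchanged, so the assimilation is partial, not total.
Checking the remaining alternation: /ʁ/ → [ɢ] after /g/ (fricative → stop, matching a stop) — only manner changes, and always toward the preceding segment.
Since the segment that changes follows the conditioning segment, the assimilation is progressive.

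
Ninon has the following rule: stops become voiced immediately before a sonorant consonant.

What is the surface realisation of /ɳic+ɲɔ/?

The rule targets /c/ (voiceless palatal stop), which sits before the trigger /ɲ/ (voiced).
Changing only its voicing to voiced gives [ɟ] — the voiced palatal stop.

[ɳiɟɲɔ]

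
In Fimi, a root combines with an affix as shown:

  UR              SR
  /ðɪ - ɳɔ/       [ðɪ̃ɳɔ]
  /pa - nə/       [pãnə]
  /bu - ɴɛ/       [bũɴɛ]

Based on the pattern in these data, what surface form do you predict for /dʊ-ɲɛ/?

[dʊ̃ɲɛ]

The data show regressive nasality assimilation (vowel nasalisation): /ɪ/ → [ɪ̃] before /ɳ/; /a/ → [ã] before /n/; /u/ → [ũ] before /ɴ/ — a vowel is nasalised by an immediately following nasal consonant.
/ʊ/ sits next to the nasal /ɲ/ and is therefore nasalised to [ʊ̃].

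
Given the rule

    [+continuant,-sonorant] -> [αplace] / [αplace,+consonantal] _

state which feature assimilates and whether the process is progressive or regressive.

The shared variable α links the value of the place features (abbreviated [place]) on the target to the same value on the neighbouring segment, so place is the feature that assimilates.
The conditioning segment sits to the left of the focus bar, meaning the trigger precedes the segment that changes — progressive assimilation.

progressive place assimilation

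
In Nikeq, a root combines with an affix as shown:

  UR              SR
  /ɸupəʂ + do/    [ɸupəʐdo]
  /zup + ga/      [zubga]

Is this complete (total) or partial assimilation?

Comparing underlying and surface forms, /ʂ/ → [ʐ] is the alternation; the neighbouring /d/ is constant.
/ʂ/ is voiceless while /d/ is voiced; the output [ʐ] is voiced, matching the trigger — so the feature that spreads is voicing.
Place and manner are unchanged, so the assimilation is partial, not total.
The other alternating form patterns the same way: /p/ → [b] before /g/ (voiceless → voiced, matching voiced) — only voicing changes, and always toward the following segment.

partial assimilation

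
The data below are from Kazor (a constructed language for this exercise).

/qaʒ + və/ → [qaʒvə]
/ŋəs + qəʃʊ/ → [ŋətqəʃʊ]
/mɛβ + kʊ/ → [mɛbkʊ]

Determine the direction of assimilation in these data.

regressive

Comparing underlying and surface forms, /s/ → [t] is the alternation; the neighbouring /q/ is constant.
The change fricative → stop matches the manner of the following /q/, identifying this as manner assimilation.
The same holds elsewhere in the data: /β/ → [b] before /k/ (fricative → stop, matching a stop) — only manner changes, and always toward the following segment.
Nothing changes in [qaʒvə]: there the adjacent consonants already agree in manner (/ʒ/ and /v/ are both fricatives), so this form is consistent with the same rule.
Since the segment that changes precedes the conditioning segment, the assimilation is regressive.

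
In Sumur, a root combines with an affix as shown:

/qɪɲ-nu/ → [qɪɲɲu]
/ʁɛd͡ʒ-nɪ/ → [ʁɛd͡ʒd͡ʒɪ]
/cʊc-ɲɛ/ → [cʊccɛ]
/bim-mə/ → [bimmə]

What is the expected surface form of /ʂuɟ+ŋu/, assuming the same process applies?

The data show progressive total assimilation (/n/ → [ɲ] after /ɲ/; /n/ → [d͡ʒ] after /d͡ʒ/; /ɲ/ → [c] after /c/): in every case the target segment becomes identical to its preceding neighbour, copying more than a single feature.
In [bimmə] the two consonants at the boundary are already identical (/m/ + /m/), so the rule applies vacuously and nothing changes.
/ŋ/ is the segment targeted by the rule; it sits immediately after /ɟ/, so it assimilates completely and surfaces as [ɟ].

[ʂuɟɟu]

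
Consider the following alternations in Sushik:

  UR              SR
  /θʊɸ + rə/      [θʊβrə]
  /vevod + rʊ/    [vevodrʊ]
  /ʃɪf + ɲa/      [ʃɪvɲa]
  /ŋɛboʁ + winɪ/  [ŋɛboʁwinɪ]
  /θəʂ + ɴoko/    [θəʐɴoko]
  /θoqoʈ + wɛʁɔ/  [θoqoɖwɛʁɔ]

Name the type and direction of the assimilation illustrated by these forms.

The segment that alternates is /ɸ/, which surfaces as [β] when adjacent to /r/.
The change voiceless → voiced matches the voicing of the following /r/, identifying this as voicing assimilation.
Place and manner are unchanged, so the assimilation is partial, not total.
The same holds elsewhere in the data: /f/ → [v] before /ɲ/ (voiceless → voiced, matching voiced); /ʂ/ → [ʐ] before /ɴ/ (voiceless → voiced, matching voiced); /ʈ/ → [ɖ] before /w/ (voiceless → voiced, matching voiced) — only voicing changes, and always toward the following segment.
Nothing changes in [vevodrʊ], [ŋɛboʁwinɪ]: there the adjacent consonants already agree in voicing (/d/ and /r/ are both voiced; /ʁ/ and /w/ are both voiced), so these forms are consistent with the same rule.
Since the segment that changes precedes the conditioning segment, the assimilation is regressive.

regressive voicing assimilation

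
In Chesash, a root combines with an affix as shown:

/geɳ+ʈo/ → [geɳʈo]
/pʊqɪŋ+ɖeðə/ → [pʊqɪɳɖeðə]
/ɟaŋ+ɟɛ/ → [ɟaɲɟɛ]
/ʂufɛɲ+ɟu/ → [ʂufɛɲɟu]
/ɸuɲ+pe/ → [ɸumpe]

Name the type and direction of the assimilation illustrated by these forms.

Comparing underlying and surface forms, /ŋ/ → [ɳ] is the alternation; the neighbouring /ɖ/ is constant.
/ŋ/ is velar while /ɖ/ is retroflex; the output [ɳ] is retroflex, matching the trigger — so the feature that spreads is place.
Manner and voice are unchanged, so the assimilation is partial, not total.
The same holds elsewhere in the data: /ŋ/ → [ɲ] before /ɟ/ (velar → palatal, matching palatal); /ɲ/ → [m] before /p/ (palatal → bilabial, matching bilabial) — only place changes, and always toward the following segment.
No alternation appears in [geɳʈo], [ʂufɛɲɟu]: there the adjacent consonants already agree in place (/ɳ/ and /ʈ/ are both retroflex; /ɲ/ and /ɟ/ are both palatal), so these forms are consistent with the same rule.
Since the segment that changes precedes the conditioning segment, the assimilation is regressive.

regressive place assimilation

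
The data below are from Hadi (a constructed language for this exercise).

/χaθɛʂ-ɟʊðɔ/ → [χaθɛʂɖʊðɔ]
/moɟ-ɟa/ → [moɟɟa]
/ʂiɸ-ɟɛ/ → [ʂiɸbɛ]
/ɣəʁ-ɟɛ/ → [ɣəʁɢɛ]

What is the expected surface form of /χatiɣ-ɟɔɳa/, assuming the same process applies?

The data show progressive place assimilation: /ɟ/ → [ɖ] after /ʂ/; /ɟ/ → [b] after /ɸ/; /ɟ/ → [ɢ] after /ʁ/. In each pair only place changes, matching the preceding consonant, while manner and voice stay constant.
No alternation appears in [moɟɟa]: there the adjacent consonants already agree in place (/ɟ/ and /ɟ/ are both palatal), so this form is consistent with the same rule.
/ɟ/ is a voiced palatal stop. The preceding trigger /ɣ/ is velar, so /ɟ/ must become velar as well.
The voiced velar stop is [g], so /ɟ/ → [g].

[χatiɣgɔɳa]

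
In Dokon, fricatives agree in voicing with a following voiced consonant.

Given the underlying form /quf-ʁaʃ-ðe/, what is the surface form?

The rule targets /f/ (voiceless labiodental fricative), which sits before the trigger /ʁ/ (voiced).
The voiced labiodental fricative is [v], so /f/ → [v].
The same rule applies at the second boundary: /ʃ/ → [ʒ] next to /ð/.

[quvʁaʒðe]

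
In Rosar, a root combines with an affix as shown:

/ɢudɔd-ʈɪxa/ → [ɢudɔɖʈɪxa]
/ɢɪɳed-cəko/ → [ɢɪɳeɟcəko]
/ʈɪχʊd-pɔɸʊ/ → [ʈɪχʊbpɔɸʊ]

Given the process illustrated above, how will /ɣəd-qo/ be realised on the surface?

The data show regressive place assimilation: /d/ → [ɖ] before /ʈ/; /d/ → [ɟ] before /c/; /d/ → [b] before /p/. In each pair only place changes, matching the following consonant, while manner and voice stay constant.
/d/ is a voiced alveolar stop. The following trigger /q/ is uvular, so /d/ must become uvular as well.
A voiced uvular stop is [ɢ], so the surface segment is [ɢ].

[ɣəɢqo]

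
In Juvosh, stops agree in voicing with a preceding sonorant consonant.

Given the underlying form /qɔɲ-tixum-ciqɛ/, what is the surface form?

[qɔɲdixumɟiqɛ]

The rule targets /t/ (voiceless alveolar stop), which sits after the trigger /ɲ/ (voiced).
The voiced alveolar stop is [d], so /t/ → [d].
The same rule applies at the second boundary: /c/ → [ɟ] next to /m/.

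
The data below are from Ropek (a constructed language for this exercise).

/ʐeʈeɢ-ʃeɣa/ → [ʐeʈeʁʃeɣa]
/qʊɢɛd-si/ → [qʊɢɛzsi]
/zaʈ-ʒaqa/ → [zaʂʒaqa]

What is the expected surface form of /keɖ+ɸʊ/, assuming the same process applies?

The data show regressive manner assimilation: /ɢ/ → [ʁ] before /ʃ/; /d/ → [z] before /s/; /ʈ/ → [ʂ] before /ʒ/. In each pair only manner changes, matching the following consonant, while place and voice stay constant.
The rule targets /ɖ/ (voiced retroflex stop), which sits before the trigger /ɸ/ (fricative).
The voiced retroflex fricative is [ʐ], so /ɖ/ → [ʐ].

[keʐɸʊ]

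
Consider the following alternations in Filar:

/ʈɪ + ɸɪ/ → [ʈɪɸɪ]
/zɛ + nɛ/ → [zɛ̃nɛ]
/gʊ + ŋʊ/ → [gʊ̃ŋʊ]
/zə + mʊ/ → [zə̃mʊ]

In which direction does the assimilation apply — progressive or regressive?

regressive

The vowel /ɛ/ surfaces as nasalised [ɛ̃] next to the following nasal /n/ — it has acquired the [+nasal] feature of its neighbour.
Likewise in the remaining data: /ʊ/ → [ʊ̃] before /ŋ/; /ə/ → [ə̃] before /m/ — each time a vowel is nasalised next to a following nasal.
No change occurs in [ʈɪɸɪ] because the vowel at the boundary is adjacent to an oral consonant, not a nasal (/ɪ/ next to /ɸ/).
Because the conditioning nasal is to the right of the vowel that changes, the process is regressive (anticipatory).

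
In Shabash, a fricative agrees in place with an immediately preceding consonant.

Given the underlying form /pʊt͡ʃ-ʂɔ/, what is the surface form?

The rule targets /ʂ/ (voiceless retroflex fricative), which sits after the trigger /t͡ʃ/ (postalveolar).
A voiceless postalveolar fricative is [ʃ], so the surface segment is [ʃ].

[pʊt͡ʃʃɔ]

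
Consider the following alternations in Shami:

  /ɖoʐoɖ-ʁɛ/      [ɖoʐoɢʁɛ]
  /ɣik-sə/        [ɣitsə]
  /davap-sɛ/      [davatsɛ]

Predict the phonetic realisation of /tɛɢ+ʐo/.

The data show regressive place assimilation: /ɖ/ → [ɢ] before /ʁ/; /k/ → [t] before /s/; /p/ → [t] before /s/. In each pair only place changes, matching the following consonant, while manner and voice stay constant.
The rule targets /ɢ/ (voiced uvular stop), which sits before the trigger /ʐ/ (retroflex).
Changing only its place to retroflex gives [ɖ] — the voiced retroflex stop.

[tɛɖʐo]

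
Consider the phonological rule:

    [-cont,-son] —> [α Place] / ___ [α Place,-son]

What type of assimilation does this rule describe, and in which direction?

The rule copies the place features (abbreviated [Place]) from the environment onto the target, so the assimilating feature is place.
Since the environment is written after the underscore, the trigger follows the target; the direction is regressive.

regressive place assimilation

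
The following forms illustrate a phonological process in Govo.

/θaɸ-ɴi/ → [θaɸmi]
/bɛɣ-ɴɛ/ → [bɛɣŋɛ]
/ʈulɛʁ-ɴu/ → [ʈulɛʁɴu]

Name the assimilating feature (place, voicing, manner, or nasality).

place

The segment that alternates is /ɴ/, which surfaces as [m] when adjacent to /ɸ/.
/ɴ/ is uvular while /ɸ/ is bilabial; the output [m] is bilabial, matching the trigger — so the feature that spreads is place.
Checking the remaining alternation: /ɴ/ → [ŋ] after /ɣ/ (uvular → velar, matching velar) — only place changes, and always toward the preceding segment.
Nothing changes in [ʈulɛʁɴu]: there the adjacent consonants already agree in place (/ɴ/ and /ʁ/ are both uvular), so this form is consistent with the same rule.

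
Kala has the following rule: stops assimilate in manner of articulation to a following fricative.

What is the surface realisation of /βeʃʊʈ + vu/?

[βeʃʊʂvu]

The rule targets /ʈ/ (voiceless retroflex stop), which sits before the trigger /v/ (fricative).
A voiceless retroflex fricative is [ʂ], so the surface segment is [ʂ].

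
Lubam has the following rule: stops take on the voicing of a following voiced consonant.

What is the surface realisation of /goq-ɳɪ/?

The rule targets /q/ (voiceless uvular stop), which sits before the trigger /ɳ/ (voiced).
A voiced uvular stop is [ɢ], so the surface segment is [ɢ].

[goɢɳɪ]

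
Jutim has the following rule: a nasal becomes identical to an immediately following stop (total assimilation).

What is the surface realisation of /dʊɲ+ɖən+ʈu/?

/ɲ/ is the segment targeted by the rule; it sits immediately before /ɖ/, so it assimilates completely and surfaces as [ɖ].
At the second juncture, /n/ likewise becomes [ʈ] adjacent to /ʈ/.

[dʊɖɖəʈʈu]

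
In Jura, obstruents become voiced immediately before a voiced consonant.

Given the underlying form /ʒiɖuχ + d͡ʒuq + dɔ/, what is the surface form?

[ʒiɖuʁd͡ʒuɢdɔ]

The rule targets /χ/ (voiceless uvular fricative), which sits before the trigger /d͡ʒ/ (voiced).
A voiced uvular fricative is [ʁ], so the surface segment is [ʁ].
At the second juncture, /q/ likewise becomes [ɢ] adjacent to /d/.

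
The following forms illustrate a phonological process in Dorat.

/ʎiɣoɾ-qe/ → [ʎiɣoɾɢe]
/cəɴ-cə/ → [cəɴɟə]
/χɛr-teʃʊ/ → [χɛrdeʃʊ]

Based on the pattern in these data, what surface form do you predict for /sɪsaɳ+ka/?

The data show progressive voicing assimilation: /q/ → [ɢ] after /ɾ/; /c/ → [ɟ] after /ɴ/; /t/ → [d] after /r/. In each pair only voicing changes, matching the preceding consonant, while place and manner stay constant.
/k/ is a voiceless velar stop. The preceding trigger /ɳ/ is voiced, so /k/ must become voiced as well.
Changing only its voicing to voiced gives [g] — the voiced velar stop.

[sɪsaɳga]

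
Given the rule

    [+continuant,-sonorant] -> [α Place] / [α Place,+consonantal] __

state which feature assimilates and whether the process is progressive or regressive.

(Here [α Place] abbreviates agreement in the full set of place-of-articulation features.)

The shared variable α links the value of the place features (abbreviated [Place]) on the target to the same value on the neighbouring segment, so place is the feature that assimilates.
Since the environment is written before the underscore, the trigger precedes the target; the direction is progressive.

progressive place assimilation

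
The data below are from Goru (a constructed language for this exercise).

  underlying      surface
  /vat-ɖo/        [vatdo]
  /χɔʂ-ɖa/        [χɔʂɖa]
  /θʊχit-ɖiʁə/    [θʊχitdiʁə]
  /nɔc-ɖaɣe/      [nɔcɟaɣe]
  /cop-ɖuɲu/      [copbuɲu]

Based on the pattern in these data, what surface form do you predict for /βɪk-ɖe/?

The data show progressive place assimilation: /ɖ/ → [d] after /t/; /ɖ/ → [ɟ] after /c/; /ɖ/ → [b] after /p/. In each pair only place changes, matching the preceding consonant, while manner and voice stay constant.
Nothing changes in [χɔʂɖa]: there the adjacent consonants already agree in place (/ɖ/ and /ʂ/ are both retroflex), so this form is consistent with the same rule.
/ɖ/ is a voiced retroflex stop. The preceding trigger /k/ is velar, so /ɖ/ must become velar as well.
A voiced velar stop is [g], so the surface segment is [g].

[βɪkge]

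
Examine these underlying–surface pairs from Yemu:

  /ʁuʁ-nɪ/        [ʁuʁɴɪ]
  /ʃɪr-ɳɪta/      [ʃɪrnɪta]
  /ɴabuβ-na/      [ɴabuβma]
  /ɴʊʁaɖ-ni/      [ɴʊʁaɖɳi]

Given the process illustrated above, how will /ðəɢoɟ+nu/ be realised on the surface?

[ðəɢoɟɲu]

The data show progressive place assimilation: /n/ → [ɴ] after /ʁ/; /ɳ/ → [n] after /r/; /n/ → [m] after /β/; /n/ → [ɳ] after /ɖ/. In each pair only place changes, matching the preceding consonant, while manner and voice stay constant.
/n/ is a voiced alveolar nasal. The preceding trigger /ɟ/ is palatal, so /n/ must become palatal as well.
A voiced palatal nasal is [ɲ], so the surface segment is [ɲ].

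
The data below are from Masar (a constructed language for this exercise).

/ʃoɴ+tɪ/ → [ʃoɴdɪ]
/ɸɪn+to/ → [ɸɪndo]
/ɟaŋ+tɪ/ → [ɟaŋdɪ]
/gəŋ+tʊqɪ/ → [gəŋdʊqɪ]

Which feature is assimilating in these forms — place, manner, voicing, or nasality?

voicing

Underlying /t/ is realised as [d] next to /ɴ/; /ɴ/ itself does not change.
The change voiceless → voiced matches the voicing of the preceding /ɴ/, identifying this as voicing assimilation.
Checking the remaining alternations: /t/ → [d] after /n/ (voiceless → voiced, matching voiced); /t/ → [d] after /ŋ/ (voiceless → voiced, matching voiced) — only voicing changes, and always toward the preceding segment.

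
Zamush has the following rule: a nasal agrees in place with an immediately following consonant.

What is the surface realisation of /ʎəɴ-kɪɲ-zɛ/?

The rule targets /ɴ/ (voiced uvular nasal), which sits before the trigger /k/ (velar).
The voiced velar nasal is [ŋ], so /ɴ/ → [ŋ].
At the second juncture, /ɲ/ likewise becomes [n] adjacent to /z/.

[ʎəŋkɪnzɛ]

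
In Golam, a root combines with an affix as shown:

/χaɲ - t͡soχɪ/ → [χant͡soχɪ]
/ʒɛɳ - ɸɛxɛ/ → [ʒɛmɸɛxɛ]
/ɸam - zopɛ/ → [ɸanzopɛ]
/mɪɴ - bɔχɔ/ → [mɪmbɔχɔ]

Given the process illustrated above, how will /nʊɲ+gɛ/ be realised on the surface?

[nʊŋgɛ]

The data show regressive place assimilation: /ɲ/ → [n] before /t͡s/; /ɳ/ → [m] before /ɸ/; /m/ → [n] before /z/; /ɴ/ → [m] before /b/. In each pair only place changes, matching the following consonant, while manner and voice stay constant.
The rule targets /ɲ/ (voiced palatal nasal), which sits before the trigger /g/ (velar).
A voiced velar nasal is [ŋ], so the surface segment is [ŋ].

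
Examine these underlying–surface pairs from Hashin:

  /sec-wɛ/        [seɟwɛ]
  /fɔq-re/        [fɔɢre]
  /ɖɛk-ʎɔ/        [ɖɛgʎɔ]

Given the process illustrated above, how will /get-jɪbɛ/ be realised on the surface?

The data show regressive voicing assimilation: /c/ → [ɟ] before /w/; /q/ → [ɢ] before /r/; /k/ → [g] before /ʎ/. In each pair only voicing changes, matching the following consonant, while place and manner stay constant.
The rule targets /t/ (voiceless alveolar stop), which sits before the trigger /j/ (voiced).
A voiced alveolar stop is [d], so the surface segment is [d].

[gedjɪbɛ]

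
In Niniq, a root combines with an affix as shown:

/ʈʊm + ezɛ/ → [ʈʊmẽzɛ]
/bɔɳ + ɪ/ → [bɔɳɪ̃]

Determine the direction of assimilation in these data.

The vowel /e/ surfaces as nasalised [ẽ] next to the preceding nasal /m/ — it has acquired the [+nasal] feature of its neighbour.
Likewise in the remaining data: /ɪ/ → [ɪ̃] after /ɳ/ — each time a vowel is nasalised next to a preceding nasal.
Because the conditioning nasal is to the left of the vowel that changes, the process is progressive (perseverative).

progressive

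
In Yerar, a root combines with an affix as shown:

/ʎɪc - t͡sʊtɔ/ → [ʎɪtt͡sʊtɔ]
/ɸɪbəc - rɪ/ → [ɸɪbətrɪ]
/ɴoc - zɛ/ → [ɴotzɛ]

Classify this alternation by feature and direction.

regressive place assimilation

Comparing underlying and surface forms, /c/ → [t] is the alternation; the neighbouring /t͡s/ is constant.
/c/ is palatal while /t͡s/ is alveolar; the output [t] is alveolar, matching the trigger — so the feature that spreads is place.
Manner and voice are unchanged, so the assimilation is partial, not total.
Checking the remaining alternations: /c/ → [t] before /r/ (palatal → alveolar, matching alveolar); /c/ → [t] before /z/ (palatal → alveolar, matching alveolar) — only place changes, and always toward the following segment.
Since the segment that changes precedes the conditioning segment, the assimilation is regressive.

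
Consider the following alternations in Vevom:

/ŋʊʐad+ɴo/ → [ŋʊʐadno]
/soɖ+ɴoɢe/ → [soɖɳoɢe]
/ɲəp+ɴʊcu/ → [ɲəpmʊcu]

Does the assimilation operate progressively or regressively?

Underlying /ɴ/ is realised as [n] next to /d/; /d/ itself does not change.
The change uvular → alveolar matches the place of the preceding /d/, identifying this as place assimilation.
The same holds elsewhere in the data: /ɴ/ → [ɳ] after /ɖ/ (uvular → retroflex, matching retroflex); /ɴ/ → [m] after /p/ (uvular → bilabial, matching bilabial) — only place changes, and always toward the preceding segment.
Since the segment that changes follows the conditioning segment, the assimilation is progressive.

progressive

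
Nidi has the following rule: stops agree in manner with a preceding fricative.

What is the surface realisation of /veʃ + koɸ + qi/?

[veʃxoɸχi]

/k/ is a voiceless velar stop. The preceding trigger /ʃ/ is a fricative, so /k/ must become a fricative as well.
Changing only its manner to fricative gives [x] — the voiceless velar fricative.
The same rule applies at the second boundary: /q/ → [χ] next to /ɸ/.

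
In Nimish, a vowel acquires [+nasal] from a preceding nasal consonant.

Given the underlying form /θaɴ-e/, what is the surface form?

The vowel /e/ is adjacent to the preceding nasal /ɴ/, so it acquires [+nasal] and surfaces as [ẽ].

[θaɴẽ]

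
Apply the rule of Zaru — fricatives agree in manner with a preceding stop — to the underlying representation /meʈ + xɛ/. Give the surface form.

/x/ is a voiceless velar fricative. The preceding trigger /ʈ/ is a stop, so /x/ must become a stop as well.
A voiceless velar stop is [k], so the surface segment is [k].

[meʈkɛ]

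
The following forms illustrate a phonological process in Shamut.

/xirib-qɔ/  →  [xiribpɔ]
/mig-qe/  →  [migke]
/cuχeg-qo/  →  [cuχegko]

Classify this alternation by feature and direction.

Underlying /q/ is realised as [p] next to /b/; /b/ itself does not change.
The change uvular → bilabial matches the place of the preceding /b/, identifying this as place assimilation.
Manner and voice are unchanged, so the assimilation is partial, not total.
The other alternating form patterns the same way: /q/ → [k] after /g/ (uvular → velar, matching velar) — only place changes, and always toward the preceding segment.
The trigger is the preceding segment, so the direction is progressive (perseverative).

progressive place assimilation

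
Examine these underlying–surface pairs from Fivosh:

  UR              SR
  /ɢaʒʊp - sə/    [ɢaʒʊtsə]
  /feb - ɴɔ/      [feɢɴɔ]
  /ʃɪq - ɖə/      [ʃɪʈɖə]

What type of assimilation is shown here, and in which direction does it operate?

The segment that alternates is /p/, which surfaces as [t] when adjacent to /s/.
The change bilabial → alveolar matches the place of the following /s/, identifying this as place assimilation.
Manner and voice are unchanged, so the assimilation is partial, not total.
The same holds elsewhere in the data: /b/ → [ɢ] before /ɴ/ (bilabial → uvular, matching uvular); /q/ → [ʈ] before /ɖ/ (uvular → retroflex, matching retroflex) — only place changes, and always toward the following segment.
Since the segment that changes precedes the conditioning segment, the assimilation is regressive.

regressive place assimilation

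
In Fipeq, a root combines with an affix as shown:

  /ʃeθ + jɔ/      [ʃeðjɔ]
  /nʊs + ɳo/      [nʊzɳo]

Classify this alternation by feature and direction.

regressive voicing assimilation

Underlying /θ/ is realised as [ð] next to /j/; /j/ itself does not change.
The change voiceless → voiced matches the voicing of the following /j/, identifying this as voicing assimilation.
Place and manner are unchanged, so the assimilation is partial, not total.
Checking the remaining alternation: /s/ → [z] before /ɳ/ (voiceless → voiced, matching voiced) — only voicing changes, and always toward the following segment.
The trigger is the following segment, so the direction is regressive (anticipatory).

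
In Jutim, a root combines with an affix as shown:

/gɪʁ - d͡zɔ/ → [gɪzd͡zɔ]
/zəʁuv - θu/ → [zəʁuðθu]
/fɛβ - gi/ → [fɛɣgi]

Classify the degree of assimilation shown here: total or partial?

partial assimilation

The segment that alternates is /ʁ/, which surfaces as [z] when adjacent to /d͡z/.
/ʁ/ is uvular while /d͡z/ is alveolar; the output [z] is alveolar, matching the trigger — so the feature that spreads is place.
Manner and voice are unchanged, so the assimilation is partial, not total.
The other alternating forms pattern the same way: /v/ → [ð] before /θ/ (labiodental → dental, matching dental); /β/ → [ɣ] before /g/ (bilabial → velar, matching velar) — only place changes, and always toward the following segment.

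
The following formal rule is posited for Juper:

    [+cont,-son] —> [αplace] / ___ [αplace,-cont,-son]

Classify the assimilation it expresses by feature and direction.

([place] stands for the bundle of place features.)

regressive place assimilation

The shared variable α links the value of the place features (abbreviated [place]) on the target to the same value on the neighbouring segment, so place is the feature that assimilates.
Since the environment is written after the underscore, the trigger follows the target; the direction is regressive.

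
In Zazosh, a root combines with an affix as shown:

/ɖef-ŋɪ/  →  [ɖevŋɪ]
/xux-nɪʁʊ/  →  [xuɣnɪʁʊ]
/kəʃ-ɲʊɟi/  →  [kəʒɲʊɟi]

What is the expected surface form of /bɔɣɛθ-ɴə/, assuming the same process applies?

[bɔɣɛðɴə]

The data show regressive voicing assimilation: /f/ → [v] before /ŋ/; /x/ → [ɣ] before /n/; /ʃ/ → [ʒ] before /ɲ/. In each pair only voicing changes, matching the following consonant, while place and manner stay constant.
/θ/ is a voiceless dental fricative. The following trigger /ɴ/ is voiced, so /θ/ must become voiced as well.
A voiced dental fricative is [ð], so the surface segment is [ð].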